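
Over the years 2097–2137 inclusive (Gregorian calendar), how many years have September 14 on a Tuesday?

6

Track September 14's weekday year by year (advancing +1, or +2 across a Feb 29):
  2097: Sat  2098: Sun (+1)  2099: Mon (+1)  2100: Tue (+1) ✓  2101: Wed (+1)
  2102: Thu (+1)  2103: Fri (+1)  2104: Sun (+2)  2105: Mon (+1)  2106: Tue (+1) ✓
  2107: Wed (+1)  2108: Fri (+2)  2109: Sat (+1)  2110: Sun (+1)  … (13 more years) …
  2124: Thu (+2)  2125: Fri (+1)  2126: Sat (+1)  2127: Sun (+1)  2128: Tue (+2) ✓
  2129: Wed (+1)  2130: Thu (+1)  2131: Fri (+1)  2132: Sun (+2)  2133: Mon (+1)
  2134: Tue (+1) ✓  2135: Wed (+1)  2136: Fri (+2)  2137: Sat (+1)
Tuesday years: 2100, 2106, 2117, 2123, 2128, 2134 — 6 in total.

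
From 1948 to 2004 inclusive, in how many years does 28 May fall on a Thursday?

8

Track 28 May's weekday year by year (advancing +1, or +2 across a Feb 29):
  1948: Fri  1949: Sat (+1)  1950: Sun (+1)  1951: Mon (+1)  1952: Wed (+2)
  1953: Thu (+1) ✓  1954: Fri (+1)  1955: Sat (+1)  1956: Mon (+2)  1957: Tue (+1)
  1958: Wed (+1)  1959: Thu (+1) ✓  1960: Sat (+2)  1961: Sun (+1)  … (29 more years) …
  1991: Tue (+1)  1992: Thu (+2) ✓  1993: Fri (+1)  1994: Sat (+1)  1995: Sun (+1)
  1996: Tue (+2)  1997: Wed (+1)  1998: Thu (+1) ✓  1999: Fri (+1)  2000: Sun (+2)
  2001: Mon (+1)  2002: Tue (+1)  2003: Wed (+1)  2004: Fri (+2)
Thursday years: 1953, 1959, 1964, 1970, 1981, 1987, 1992, 1998 — 8 in total.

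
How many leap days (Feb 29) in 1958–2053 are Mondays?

4

Leap years in 1958–2053: 24 of them.
Feb 29 weekday advances by 5 (mod 7) from one leap year to the next four years later (or differs when a century non-leap intervenes).
Leap-day weekdays: 1960:Mon✓ 1964:Sat 1968:Thu 1972:Tue 1976:Sun 1980:Fri 1984:Wed 1988:Mon✓ 1992:Sat 1996:Thu 2000:Tue 2004:Sun 2008:Fri 2012:Wed 2016:Mon✓ 2020:Sat 2024:Thu 2028:Tue 2032:Sun 2036:Fri 2040:Wed 2044:Mon✓ 2048:Sat 2052:Thu
Monday: 1960, 1988, 2016, 2044 → 4.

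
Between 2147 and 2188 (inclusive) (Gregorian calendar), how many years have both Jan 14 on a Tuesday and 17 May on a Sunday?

Check each year's weekday for Jan 14 and 17 May:
  2147: Sat/Wed  2148: Sun/Fri  2149: Tue/Sat  2150: Wed/Sun  2151: Thu/Mon  2152: Fri/Wed  2153: Sun/Thu  2154: Mon/Fri  2155: Tue/Sat  2156: Wed/Mon  2157: Fri/Tue  2158: Sat/Wed  2159: Sun/Thu  2160: Mon/Sat  …(14 more)…  2175: Sat/Wed  2176: Sun/Fri  2177: Tue/Sat  2178: Wed/Sun  2179: Thu/Mon  2180: Fri/Wed  2181: Sun/Thu  2182: Mon/Fri  2183: Tue/Sat  2184: Wed/Mon  2185: Fri/Tue  2186: Sat/Wed  2187: Sun/Thu  2188: Mon/Sat
Both conditions hold in: 2172 — 1.

1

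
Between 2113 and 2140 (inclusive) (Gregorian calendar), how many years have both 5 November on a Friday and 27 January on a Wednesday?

Check each year's weekday for 5 November and 27 January:
  2113: Sun/Fri  2114: Mon/Sat  2115: Tue/Sun  2116: Thu/Mon  2117: Fri/Wed ✓  2118: Sat/Thu  2119: Sun/Fri  2120: Tue/Sat  2121: Wed/Mon  2122: Thu/Tue  2123: Fri/Wed ✓  2124: Sun/Thu  2125: Mon/Sat  2126: Tue/Sun  2127: Wed/Mon  2128: Fri/Tue  2129: Sat/Thu  2130: Sun/Fri  2131: Mon/Sat  2132: Wed/Sun  2133: Thu/Tue  2134: Fri/Wed ✓  2135: Sat/Thu  2136: Mon/Fri  2137: Tue/Sun  2138: Wed/Mon  2139: Thu/Tue  2140: Sat/Wed
Both conditions hold in: 2117, 2123, 2134 — 3.

3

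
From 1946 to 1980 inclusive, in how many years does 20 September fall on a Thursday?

Track 20 September's weekday year by year (advancing +1, or +2 across a Feb 29):
  1946: Fri  1947: Sat (+1)  1948: Mon (+2)  1949: Tue (+1)  1950: Wed (+1)
  1951: Thu (+1) ✓  1952: Sat (+2)  1953: Sun (+1)  1954: Mon (+1)  1955: Tue (+1)
  1956: Thu (+2) ✓  1957: Fri (+1)  1958: Sat (+1)  1959: Sun (+1)  … (7 more years) …
  1967: Wed (+1)  1968: Fri (+2)  1969: Sat (+1)  1970: Sun (+1)  1971: Mon (+1)
  1972: Wed (+2)  1973: Thu (+1) ✓  1974: Fri (+1)  1975: Sat (+1)  1976: Mon (+2)
  1977: Tue (+1)  1978: Wed (+1)  1979: Thu (+1) ✓  1980: Sat (+2)
Thursday years: 1951, 1956, 1962, 1973, 1979 — 5 in total.

5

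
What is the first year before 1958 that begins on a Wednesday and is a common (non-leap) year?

1947

Jan 1 advances by 2 weekdays after a leap year and by 1 after a common year.
1958: Jan 1 is Wednesday.
1957: Tuesday
1956: Sunday (leap)
1955: Saturday
1954: Friday
1953: Thursday
1952: Tuesday (leap)
1951: Monday
1950: Sunday
1949: Saturday
1948: Thursday (leap)
1947: Wednesday
1947 begins on a Wednesday and is a common year.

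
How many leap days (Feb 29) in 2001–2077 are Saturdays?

Leap years in 2001–2077: 19 of them.
Feb 29 weekday advances by 5 (mod 7) from one leap year to the next four years later (or differs when a century non-leap intervenes).
Leap-day weekdays: 2004:Sun 2008:Fri 2012:Wed 2016:Mon 2020:Sat✓ 2024:Thu 2028:Tue 2032:Sun 2036:Fri 2040:Wed 2044:Mon 2048:Sat✓ 2052:Thu 2056:Tue 2060:Sun 2064:Fri 2068:Wed 2072:Mon 2076:Sat✓
Saturday: 2020, 2048, 2076 → 3.

3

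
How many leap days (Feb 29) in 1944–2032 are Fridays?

Leap years in 1944–2032: 23 of them.
Feb 29 weekday advances by 5 (mod 7) from one leap year to the next four years later (or differs when a century non-leap intervenes).
Leap-day weekdays: 1944:Tue 1948:Sun 1952:Fri✓ 1956:Wed 1960:Mon 1964:Sat 1968:Thu 1972:Tue 1976:Sun 1980:Fri✓ 1984:Wed 1988:Mon 1992:Sat 1996:Thu 2000:Tue 2004:Sun 2008:Fri✓ 2012:Wed 2016:Mon 2020:Sat 2024:Thu 2028:Tue 2032:Sun
Friday: 1952, 1980, 2008 → 3.

3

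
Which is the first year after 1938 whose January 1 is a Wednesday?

Jan 1 advances by 2 weekdays after a leap year and by 1 after a common year.
1938: Jan 1 is Saturday.
1939: Sunday
1940: Monday (leap)
1941: Wednesday
1941 begins on a Wednesday

1941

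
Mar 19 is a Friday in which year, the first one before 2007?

From one year to the next, a fixed date's weekday advances by 1, or by 2 when a Feb 29 lies between the two dates.
2007: March 19 is Monday.
2006: Sunday (−1)
2005: Saturday (−1)
2004: Friday (−1)
Mar 19 falls on a Friday in 2004.

2004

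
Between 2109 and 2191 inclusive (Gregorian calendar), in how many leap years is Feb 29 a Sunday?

Leap years in 2109–2191: 20 of them.
Feb 29 weekday advances by 5 (mod 7) from one leap year to the next four years later (or differs when a century non-leap intervenes).
Leap-day weekdays: 2112:Mon 2116:Sat 2120:Thu 2124:Tue 2128:Sun✓ 2132:Fri 2136:Wed 2140:Mon 2144:Sat 2148:Thu 2152:Tue 2156:Sun✓ 2160:Fri 2164:Wed 2168:Mon 2172:Sat 2176:Thu 2180:Tue 2184:Sun✓ 2188:Fri
Sunday: 2128, 2156, 2184 → 3.

3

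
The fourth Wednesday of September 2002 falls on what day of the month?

25

September 1, 2002 is a Sunday, so the first Wednesday is the 4th.
The fourth Wednesday is 4 + 21 = 25.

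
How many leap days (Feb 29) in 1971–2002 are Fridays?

1

Leap years in 1971–2002: 8 of them.
Feb 29 weekday advances by 5 (mod 7) from one leap year to the next four years later (or differs when a century non-leap intervenes).
Leap-day weekdays: 1972:Tue 1976:Sun 1980:Fri✓ 1984:Wed 1988:Mon 1992:Sat 1996:Thu 2000:Tue
Friday: 1980 → 1.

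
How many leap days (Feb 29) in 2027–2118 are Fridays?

4

Leap years in 2027–2118: 22 of them.
Feb 29 weekday advances by 5 (mod 7) from one leap year to the next four years later (or differs when a century non-leap intervenes).
Leap-day weekdays: 2028:Tue 2032:Sun 2036:Fri✓ 2040:Wed 2044:Mon 2048:Sat 2052:Thu 2056:Tue 2060:Sun 2064:Fri✓ 2068:Wed 2072:Mon 2076:Sat 2080:Thu 2084:Tue 2088:Sun 2092:Fri✓ 2096:Wed 2104:Fri✓ 2108:Wed 2112:Mon 2116:Sat
Friday: 2036, 2064, 2092, 2104 → 4.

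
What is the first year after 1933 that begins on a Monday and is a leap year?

1940

Jan 1 advances by 2 weekdays after a leap year and by 1 after a common year.
1933: Jan 1 is Sunday.
1934: Monday
1935: Tuesday
1936: Wednesday (leap)
1937: Friday
1938: Saturday
1939: Sunday
1940: Monday (leap)
1940 begins on a Monday and is a leap year.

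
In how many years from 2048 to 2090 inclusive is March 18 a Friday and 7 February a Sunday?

1

Check each year's weekday for March 18 and 7 February:
  2048: Wed/Fri  2049: Thu/Sun  2050: Fri/Mon  2051: Sat/Tue  2052: Mon/Wed  2053: Tue/Fri  2054: Wed/Sat  2055: Thu/Sun  2056: Sat/Mon  2057: Sun/Wed  2058: Mon/Thu  2059: Tue/Fri  2060: Thu/Sat  2061: Fri/Mon  …(15 more)…  2077: Thu/Sun  2078: Fri/Mon  2079: Sat/Tue  2080: Mon/Wed  2081: Tue/Fri  2082: Wed/Sat  2083: Thu/Sun  2084: Sat/Mon  2085: Sun/Wed  2086: Mon/Thu  2087: Tue/Fri  2088: Thu/Sat  2089: Fri/Mon  2090: Sat/Tue
Both conditions hold in: 2072 — 1.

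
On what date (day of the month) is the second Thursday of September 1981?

10

September 1, 1981 is a Tuesday, so the first Thursday is the 3rd.
The second Thursday is 3 + 7 = 10.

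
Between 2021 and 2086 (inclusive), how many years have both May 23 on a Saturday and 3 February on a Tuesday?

7

Check each year's weekday for May 23 and 3 February:
  2021: Sun/Wed  2022: Mon/Thu  2023: Tue/Fri  2024: Thu/Sat  2025: Fri/Mon  2026: Sat/Tue ✓  2027: Sun/Wed  2028: Tue/Thu  2029: Wed/Sat  2030: Thu/Sun  2031: Fri/Mon  2032: Sun/Tue  2033: Mon/Thu  2034: Tue/Fri  …(38 more)…  2073: Tue/Fri  2074: Wed/Sat  2075: Thu/Sun  2076: Sat/Mon  2077: Sun/Wed  2078: Mon/Thu  2079: Tue/Fri  2080: Thu/Sat  2081: Fri/Mon  2082: Sat/Tue ✓  2083: Sun/Wed  2084: Tue/Thu  2085: Wed/Sat  2086: Thu/Sun
Both conditions hold in: 2026, 2037, 2043, 2054, 2065, 2071, 2082 — 7.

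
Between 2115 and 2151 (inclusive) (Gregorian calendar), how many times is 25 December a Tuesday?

Track 25 December's weekday year by year (advancing +1, or +2 across a Feb 29):
  2115: Wed  2116: Fri (+2)  2117: Sat (+1)  2118: Sun (+1)  2119: Mon (+1)
  2120: Wed (+2)  2121: Thu (+1)  2122: Fri (+1)  2123: Sat (+1)  2124: Mon (+2)
  2125: Tue (+1) ✓  2126: Wed (+1)  2127: Thu (+1)  2128: Sat (+2)  … (9 more years) …
  2138: Thu (+1)  2139: Fri (+1)  2140: Sun (+2)  2141: Mon (+1)  2142: Tue (+1) ✓
  2143: Wed (+1)  2144: Fri (+2)  2145: Sat (+1)  2146: Sun (+1)  2147: Mon (+1)
  2148: Wed (+2)  2149: Thu (+1)  2150: Fri (+1)  2151: Sat (+1)
Tuesday years: 2125, 2131, 2136, 2142 — 4 in total.

4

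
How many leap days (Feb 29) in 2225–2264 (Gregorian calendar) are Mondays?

2

Leap years in 2225–2264: 10 of them.
Feb 29 weekday advances by 5 (mod 7) from one leap year to the next four years later (or differs when a century non-leap intervenes).
Leap-day weekdays: 2228:Fri 2232:Wed 2236:Mon✓ 2240:Sat 2244:Thu 2248:Tue 2252:Sun 2256:Fri 2260:Wed 2264:Mon✓
Monday: 2236, 2264 → 2.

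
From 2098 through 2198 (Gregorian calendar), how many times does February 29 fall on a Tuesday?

Leap years in 2098–2198: 24 of them.
Feb 29 weekday advances by 5 (mod 7) from one leap year to the next four years later (or differs when a century non-leap intervenes).
Leap-day weekdays: 2104:Fri 2108:Wed 2112:Mon 2116:Sat 2120:Thu 2124:Tue✓ 2128:Sun 2132:Fri 2136:Wed 2140:Mon 2144:Sat 2148:Thu 2152:Tue✓ 2156:Sun 2160:Fri 2164:Wed 2168:Mon 2172:Sat 2176:Thu 2180:Tue✓ 2184:Sun 2188:Fri 2192:Wed 2196:Mon
Tuesday: 2124, 2152, 2180 → 3.

3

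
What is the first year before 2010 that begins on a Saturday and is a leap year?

2000

Jan 1 advances by 2 weekdays after a leap year and by 1 after a common year.
2010: Jan 1 is Friday.
2009: Thursday
2008: Tuesday (leap)
2007: Monday
2006: Sunday
2005: Saturday
2004: Thursday (leap)
2003: Wednesday
2002: Tuesday
2001: Monday
2000: Saturday (leap)
2000 begins on a Saturday and is a leap year.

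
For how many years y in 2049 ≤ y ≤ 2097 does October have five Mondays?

October has 31 days; it has five Mondays when Monday falls among the first (month-length − 28) days — i.e. when October 1 is one of Monday/Sunday/Saturday.
October 1 by year: 2049:Fri 2050:Sat✓ 2051:Sun✓ 2052:Tue 2053:Wed 2054:Thu 2055:Fri 2056:Sun✓ 2057:Mon✓ 2058:Tue 2059:Wed 2060:Fri 2061:Sat✓ 2062:Sun✓ 2063:Mon✓ …(19 more)… 2083:Fri 2084:Sun✓ 2085:Mon✓ 2086:Tue 2087:Wed 2088:Fri 2089:Sat✓ 2090:Sun✓ 2091:Mon✓ 2092:Wed 2093:Thu 2094:Fri 2095:Sat✓ 2096:Mon✓ 2097:Tue
Years with five Mondays: 2050, 2051, 2056, 2057, 2061, 2062, 2063, 2067, 2068, 2072, 2073, 2074, 2078, 2079, 2084, 2085, 2089, 2090, 2091, 2095, 2096 → 21.

21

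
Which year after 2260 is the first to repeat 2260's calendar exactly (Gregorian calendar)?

2288

Two years share a calendar iff Jan 1 falls on the same weekday and both are leap or both are common. 2260: Jan 1 is Sunday, leap year.
2261: Jan 1 Tuesday, common
2262: Jan 1 Wednesday, common
2263: Jan 1 Thursday, common
2264: Jan 1 Friday, leap
2265: Jan 1 Sunday, common
2266: Jan 1 Monday, common
2267: Jan 1 Tuesday, common
2268: Jan 1 Wednesday, leap
2269: Jan 1 Friday, common
2270: Jan 1 Saturday, common
2271: Jan 1 Sunday, common
2272: Jan 1 Monday, leap
2273: Jan 1 Wednesday, common
2274: Jan 1 Thursday, common
2275: Jan 1 Friday, common
2276: Jan 1 Saturday, leap
2277: Jan 1 Monday, common
2278: Jan 1 Tuesday, common
2279: Jan 1 Wednesday, common
2280: Jan 1 Thursday, leap
2281: Jan 1 Saturday, common
2282: Jan 1 Sunday, common
2283: Jan 1 Monday, common
2284: Jan 1 Tuesday, leap
2285: Jan 1 Thursday, common
2286: Jan 1 Friday, common
2287: Jan 1 Saturday, common
2288: Jan 1 Sunday, leap
2288 matches on both conditions.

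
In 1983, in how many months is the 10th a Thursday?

3

Check the 10th of each month of 1983: Jan 10: Mon, Feb 10: Thu, Mar 10: Thu, Apr 10: Sun, May 10: Tue, Jun 10: Fri, Jul 10: Sun, Aug 10: Wed, Sep 10: Sat, Oct 10: Mon, Nov 10: Thu, Dec 10: Sat.
Thursday occurs in February, March, November — 3 months.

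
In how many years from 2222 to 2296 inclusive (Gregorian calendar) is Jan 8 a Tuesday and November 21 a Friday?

3

Check each year's weekday for Jan 8 and November 21:
  2222: Tue/Thu  2223: Wed/Fri  2224: Thu/Sun  2225: Sat/Mon  2226: Sun/Tue  2227: Mon/Wed  2228: Tue/Fri ✓  2229: Thu/Sat  2230: Fri/Sun  2231: Sat/Mon  2232: Sun/Wed  2233: Tue/Thu  2234: Wed/Fri  2235: Thu/Sat  …(47 more)…  2283: Mon/Wed  2284: Tue/Fri ✓  2285: Thu/Sat  2286: Fri/Sun  2287: Sat/Mon  2288: Sun/Wed  2289: Tue/Thu  2290: Wed/Fri  2291: Thu/Sat  2292: Fri/Mon  2293: Sun/Tue  2294: Mon/Wed  2295: Tue/Thu  2296: Wed/Sat
Both conditions hold in: 2228, 2256, 2284 — 3.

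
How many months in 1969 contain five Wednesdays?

A month of length L has five Wednesdays iff its first Wednesday is on day ≤ L−28 (so day 1–3 in a 31-day month, 1–2 in a 30-day month, day 1 in a leap February).
Checking each month of 1969: Jan starts Wed (31d) ✓; Feb starts Sat (28d); Mar starts Sat (31d); Apr starts Tue (30d) ✓; May starts Thu (31d); Jun starts Sun (30d); Jul starts Tue (31d) ✓; Aug starts Fri (31d); Sep starts Mon (30d); Oct starts Wed (31d) ✓; Nov starts Sat (30d); Dec starts Mon (31d) ✓.
Five-Wednesday months: January, April, July, October, December → 5.

5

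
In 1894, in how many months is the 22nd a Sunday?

2

Check the 22nd of each month of 1894: Jan 22: Mon, Feb 22: Thu, Mar 22: Thu, Apr 22: Sun, May 22: Tue, Jun 22: Fri, Jul 22: Sun, Aug 22: Wed, Sep 22: Sat, Oct 22: Mon, Nov 22: Thu, Dec 22: Sat.
Sunday occurs in April, July — 2 months.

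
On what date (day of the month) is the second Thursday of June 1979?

June 1, 1979 is a Friday, so the first Thursday is the 7th.
The second Thursday is 7 + 7 = 14.

14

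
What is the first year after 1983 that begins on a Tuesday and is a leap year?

Jan 1 advances by 2 weekdays after a leap year and by 1 after a common year.
1983: Jan 1 is Saturday.
1984: Sunday (leap)
1985: Tuesday
1986: Wednesday
1987: Thursday
1988: Friday (leap)
1989: Sunday
1990: Monday
1991: Tuesday
1992: Wednesday (leap)
1993: Friday
1994: Saturday
1995: Sunday
1996: Monday (leap)
1997: Wednesday
1998: Thursday
1999: Friday
2000: Saturday (leap)
2001: Monday
2002: Tuesday
2003: Wednesday
2004: Thursday (leap)
2005: Saturday
2006: Sunday
2007: Monday
2008: Tuesday (leap)
2008 begins on a Tuesday and is a leap year.

2008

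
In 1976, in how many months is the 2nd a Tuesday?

2

Check the 2nd of each month of 1976: Jan 2: Fri, Feb 2: Mon, Mar 2: Tue, Apr 2: Fri, May 2: Sun, Jun 2: Wed, Jul 2: Fri, Aug 2: Mon, Sep 2: Thu, Oct 2: Sat, Nov 2: Tue, Dec 2: Thu.
Tuesday occurs in March, November — 2 months.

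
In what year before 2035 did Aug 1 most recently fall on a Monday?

From one year to the next, a fixed date's weekday advances by 1, or by 2 when a Feb 29 lies between the two dates.
2035: August 1 is Wednesday.
2034: Tuesday (−1)
2033: Monday (−1)
Aug 1 falls on a Monday in 2033.

2033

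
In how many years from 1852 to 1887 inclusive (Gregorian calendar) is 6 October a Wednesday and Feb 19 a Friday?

4

Check each year's weekday for 6 October and Feb 19:
  1852: Wed/Thu  1853: Thu/Sat  1854: Fri/Sun  1855: Sat/Mon  1856: Mon/Tue  1857: Tue/Thu  1858: Wed/Fri ✓  1859: Thu/Sat  1860: Sat/Sun  1861: Sun/Tue  1862: Mon/Wed  1863: Tue/Thu  1864: Thu/Fri  1865: Fri/Sun  …(8 more)…  1874: Tue/Thu  1875: Wed/Fri ✓  1876: Fri/Sat  1877: Sat/Mon  1878: Sun/Tue  1879: Mon/Wed  1880: Wed/Thu  1881: Thu/Sat  1882: Fri/Sun  1883: Sat/Mon  1884: Mon/Tue  1885: Tue/Thu  1886: Wed/Fri ✓  1887: Thu/Sat
Both conditions hold in: 1858, 1869, 1875, 1886 — 4.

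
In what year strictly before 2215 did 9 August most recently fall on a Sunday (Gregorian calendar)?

From one year to the next, a fixed date's weekday advances by 1, or by 2 when a Feb 29 lies between the two dates.
2215: August 9 is Wednesday.
2214: Tuesday (−1)
2213: Monday (−1)
2212: Sunday (−1)
9 August falls on a Sunday in 2212.

2212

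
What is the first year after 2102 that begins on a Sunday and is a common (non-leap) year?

Jan 1 advances by 2 weekdays after a leap year and by 1 after a common year.
2102: Jan 1 is Sunday.
2103: Monday
2104: Tuesday (leap)
2105: Thursday
2106: Friday
2107: Saturday
2108: Sunday (leap)
2109: Tuesday
2110: Wednesday
2111: Thursday
2112: Friday (leap)
2113: Sunday
2113 begins on a Sunday and is a common year.

2113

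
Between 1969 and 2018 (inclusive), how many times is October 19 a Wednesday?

Track October 19's weekday year by year (advancing +1, or +2 across a Feb 29):
  1969: Sun  1970: Mon (+1)  1971: Tue (+1)  1972: Thu (+2)  1973: Fri (+1)
  1974: Sat (+1)  1975: Sun (+1)  1976: Tue (+2)  1977: Wed (+1) ✓  1978: Thu (+1)
  1979: Fri (+1)  1980: Sun (+2)  1981: Mon (+1)  1982: Tue (+1)  … (22 more years) …
  2005: Wed (+1) ✓  2006: Thu (+1)  2007: Fri (+1)  2008: Sun (+2)  2009: Mon (+1)
  2010: Tue (+1)  2011: Wed (+1) ✓  2012: Fri (+2)  2013: Sat (+1)  2014: Sun (+1)
  2015: Mon (+1)  2016: Wed (+2) ✓  2017: Thu (+1)  2018: Fri (+1)
Wednesday years: 1977, 1983, 1988, 1994, 2005, 2011, 2016 — 7 in total.

7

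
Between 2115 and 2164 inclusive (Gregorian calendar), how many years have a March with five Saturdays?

March has 31 days; it has five Saturdays when Saturday falls among the first (month-length − 28) days — i.e. when March 1 is one of Saturday/Friday/Thursday.
March 1 by year: 2115:Fri✓ 2116:Sun 2117:Mon 2118:Tue 2119:Wed 2120:Fri✓ 2121:Sat✓ 2122:Sun 2123:Mon 2124:Wed 2125:Thu✓ 2126:Fri✓ 2127:Sat✓ 2128:Mon 2129:Tue …(20 more)… 2150:Sun 2151:Mon 2152:Wed 2153:Thu✓ 2154:Fri✓ 2155:Sat✓ 2156:Mon 2157:Tue 2158:Wed 2159:Thu✓ 2160:Sat✓ 2161:Sun 2162:Mon 2163:Tue 2164:Thu✓
Years with five Saturdays: 2115, 2120, 2121, 2125, 2126, 2127, 2131, 2132, 2136, 2137, 2138, 2142, 2143, 2148, 2149, 2153, 2154, 2155, 2159, 2160, 2164 → 21.

21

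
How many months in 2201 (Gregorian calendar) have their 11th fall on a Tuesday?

1

Check the 11th of each month of 2201: Jan 11: Sun, Feb 11: Wed, Mar 11: Wed, Apr 11: Sat, May 11: Mon, Jun 11: Thu, Jul 11: Sat, Aug 11: Tue, Sep 11: Fri, Oct 11: Sun, Nov 11: Wed, Dec 11: Fri.
Tuesday occurs in August — 1 month.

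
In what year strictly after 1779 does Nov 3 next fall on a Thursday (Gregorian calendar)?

From one year to the next, a fixed date's weekday advances by 1, or by 2 when a Feb 29 lies between the two dates.
1779: November 3 is Wednesday.
1780: Friday (+2)
1781: Saturday (+1)
1782: Sunday (+1)
1783: Monday (+1)
1784: Wednesday (+2)
1785: Thursday (+1)
Nov 3 falls on a Thursday in 1785.

1785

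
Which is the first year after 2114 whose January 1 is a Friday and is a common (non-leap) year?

Jan 1 advances by 2 weekdays after a leap year and by 1 after a common year.
2114: Jan 1 is Monday.
2115: Tuesday
2116: Wednesday (leap)
2117: Friday
2117 begins on a Friday and is a common year.

2117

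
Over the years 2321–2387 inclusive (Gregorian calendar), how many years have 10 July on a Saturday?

9

Track 10 July's weekday year by year (advancing +1, or +2 across a Feb 29):
  2321: Sun  2322: Mon (+1)  2323: Tue (+1)  2324: Thu (+2)  2325: Fri (+1)
  2326: Sat (+1) ✓  2327: Sun (+1)  2328: Tue (+2)  2329: Wed (+1)  2330: Thu (+1)
  2331: Fri (+1)  2332: Sun (+2)  2333: Mon (+1)  2334: Tue (+1)  … (39 more years) …
  2374: Wed (+1)  2375: Thu (+1)  2376: Sat (+2) ✓  2377: Sun (+1)  2378: Mon (+1)
  2379: Tue (+1)  2380: Thu (+2)  2381: Fri (+1)  2382: Sat (+1) ✓  2383: Sun (+1)
  2384: Tue (+2)  2385: Wed (+1)  2386: Thu (+1)  2387: Fri (+1)
Saturday years: 2326, 2337, 2343, 2348, 2354, 2365, 2371, 2376, 2382 — 9 in total.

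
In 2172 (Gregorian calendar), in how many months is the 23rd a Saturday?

1

Check the 23rd of each month of 2172: Jan 23: Thu, Feb 23: Sun, Mar 23: Mon, Apr 23: Thu, May 23: Sat, Jun 23: Tue, Jul 23: Thu, Aug 23: Sun, Sep 23: Wed, Oct 23: Fri, Nov 23: Mon, Dec 23: Wed.
Saturday occurs in May — 1 month.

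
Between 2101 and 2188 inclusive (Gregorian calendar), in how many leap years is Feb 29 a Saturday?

3

Leap years in 2101–2188: 22 of them.
Feb 29 weekday advances by 5 (mod 7) from one leap year to the next four years later (or differs when a century non-leap intervenes).
Leap-day weekdays: 2104:Fri 2108:Wed 2112:Mon 2116:Sat✓ 2120:Thu 2124:Tue 2128:Sun 2132:Fri 2136:Wed 2140:Mon 2144:Sat✓ 2148:Thu 2152:Tue 2156:Sun 2160:Fri 2164:Wed 2168:Mon 2172:Sat✓ 2176:Thu 2180:Tue 2184:Sun 2188:Fri
Saturday: 2116, 2144, 2172 → 3.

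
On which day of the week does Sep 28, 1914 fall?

January 1, 1914 is a Thursday.
September 28 is day 271 of the year, i.e. 270 days after Jan 1.
270 mod 7 = 4, so advance 4 weekdays from Thursday: Monday.

Monday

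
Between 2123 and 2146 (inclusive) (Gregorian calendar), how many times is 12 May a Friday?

Track 12 May's weekday year by year (advancing +1, or +2 across a Feb 29):
  2123: Wed  2124: Fri (+2) ✓  2125: Sat (+1)  2126: Sun (+1)  2127: Mon (+1)
  2128: Wed (+2)  2129: Thu (+1)  2130: Fri (+1) ✓  2131: Sat (+1)  2132: Mon (+2)
  2133: Tue (+1)  2134: Wed (+1)  2135: Thu (+1)  2136: Sat (+2)  2137: Sun (+1)
  2138: Mon (+1)  2139: Tue (+1)  2140: Thu (+2)  2141: Fri (+1) ✓  2142: Sat (+1)
  2143: Sun (+1)  2144: Tue (+2)  2145: Wed (+1)  2146: Thu (+1)
Friday years: 2124, 2130, 2141 — 3 in total.

3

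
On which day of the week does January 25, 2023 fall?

Wednesday

January 1, 2023 is a Sunday.
January 25 is day 25 of the year, i.e. 24 days after Jan 1.
24 mod 7 = 3, so advance 3 weekdays from Sunday: Wednesday.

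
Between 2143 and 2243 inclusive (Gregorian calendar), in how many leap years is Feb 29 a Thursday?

Leap years in 2143–2243: 24 of them.
Feb 29 weekday advances by 5 (mod 7) from one leap year to the next four years later (or differs when a century non-leap intervenes).
Leap-day weekdays: 2144:Sat 2148:Thu✓ 2152:Tue 2156:Sun 2160:Fri 2164:Wed 2168:Mon 2172:Sat 2176:Thu✓ 2180:Tue 2184:Sun 2188:Fri 2192:Wed 2196:Mon 2204:Wed 2208:Mon 2212:Sat 2216:Thu✓ 2220:Tue 2224:Sun 2228:Fri 2232:Wed 2236:Mon 2240:Sat
Thursday: 2148, 2176, 2216 → 3.

3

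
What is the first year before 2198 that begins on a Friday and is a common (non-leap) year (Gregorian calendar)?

Jan 1 advances by 2 weekdays after a leap year and by 1 after a common year.
2198: Jan 1 is Monday.
2197: Sunday
2196: Friday (leap)
2195: Thursday
2194: Wednesday
2193: Tuesday
2192: Sunday (leap)
2191: Saturday
2190: Friday
2190 begins on a Friday and is a common year.

2190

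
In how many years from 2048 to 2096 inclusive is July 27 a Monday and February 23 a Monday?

Check each year's weekday for July 27 and February 23:
  2048: Mon/Sun  2049: Tue/Tue  2050: Wed/Wed  2051: Thu/Thu  2052: Sat/Fri  2053: Sun/Sun  2054: Mon/Mon ✓  2055: Tue/Tue  2056: Thu/Wed  2057: Fri/Fri  2058: Sat/Sat  2059: Sun/Sun  2060: Tue/Mon  2061: Wed/Wed  …(21 more)…  2083: Tue/Tue  2084: Thu/Wed  2085: Fri/Fri  2086: Sat/Sat  2087: Sun/Sun  2088: Tue/Mon  2089: Wed/Wed  2090: Thu/Thu  2091: Fri/Fri  2092: Sun/Sat  2093: Mon/Mon ✓  2094: Tue/Tue  2095: Wed/Wed  2096: Fri/Thu
Both conditions hold in: 2054, 2065, 2071, 2082, 2093 — 5.

5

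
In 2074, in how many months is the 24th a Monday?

Check the 24th of each month of 2074: Jan 24: Wed, Feb 24: Sat, Mar 24: Sat, Apr 24: Tue, May 24: Thu, Jun 24: Sun, Jul 24: Tue, Aug 24: Fri, Sep 24: Mon, Oct 24: Wed, Nov 24: Sat, Dec 24: Mon.
Monday occurs in September, December — 2 months.

2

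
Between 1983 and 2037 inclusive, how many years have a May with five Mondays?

23

May has 31 days; it has five Mondays when Monday falls among the first (month-length − 28) days — i.e. when May 1 is one of Monday/Sunday/Saturday.
May 1 by year: 1983:Sun✓ 1984:Tue 1985:Wed 1986:Thu 1987:Fri 1988:Sun✓ 1989:Mon✓ 1990:Tue 1991:Wed 1992:Fri 1993:Sat✓ 1994:Sun✓ 1995:Mon✓ 1996:Wed 1997:Thu …(25 more)… 2023:Mon✓ 2024:Wed 2025:Thu 2026:Fri 2027:Sat✓ 2028:Mon✓ 2029:Tue 2030:Wed 2031:Thu 2032:Sat✓ 2033:Sun✓ 2034:Mon✓ 2035:Tue 2036:Thu 2037:Fri
Years with five Mondays: 1983, 1988, 1989, 1993, 1994, 1995, 1999, 2000, 2004, 2005, 2006, 2010, 2011, 2016, 2017, 2021, 2022, 2023, 2027, 2028, 2032, 2033, 2034 → 23.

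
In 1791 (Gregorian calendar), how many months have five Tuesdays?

A month of length L has five Tuesdays iff its first Tuesday is on day ≤ L−28 (so day 1–3 in a 31-day month, 1–2 in a 30-day month, day 1 in a leap February).
Checking each month of 1791: Jan starts Sat (31d); Feb starts Tue (28d); Mar starts Tue (31d) ✓; Apr starts Fri (30d); May starts Sun (31d) ✓; Jun starts Wed (30d); Jul starts Fri (31d); Aug starts Mon (31d) ✓; Sep starts Thu (30d); Oct starts Sat (31d); Nov starts Tue (30d) ✓; Dec starts Thu (31d).
Five-Tuesday months: March, May, August, November → 4.

4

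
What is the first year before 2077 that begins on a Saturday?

2067

Jan 1 advances by 2 weekdays after a leap year and by 1 after a common year.
2077: Jan 1 is Friday.
2076: Wednesday (leap)
2075: Tuesday
2074: Monday
2073: Sunday
2072: Friday (leap)
2071: Thursday
2070: Wednesday
2069: Tuesday
2068: Sunday (leap)
2067: Saturday
2067 begins on a Saturday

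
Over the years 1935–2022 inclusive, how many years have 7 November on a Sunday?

13

Track 7 November's weekday year by year (advancing +1, or +2 across a Feb 29):
  1935: Thu  1936: Sat (+2)  1937: Sun (+1) ✓  1938: Mon (+1)  1939: Tue (+1)
  1940: Thu (+2)  1941: Fri (+1)  1942: Sat (+1)  1943: Sun (+1) ✓  1944: Tue (+2)
  1945: Wed (+1)  1946: Thu (+1)  1947: Fri (+1)  1948: Sun (+2) ✓  … (60 more years) …
  2009: Sat (+1)  2010: Sun (+1) ✓  2011: Mon (+1)  2012: Wed (+2)  2013: Thu (+1)
  2014: Fri (+1)  2015: Sat (+1)  2016: Mon (+2)  2017: Tue (+1)  2018: Wed (+1)
  2019: Thu (+1)  2020: Sat (+2)  2021: Sun (+1) ✓  2022: Mon (+1)
Sunday years: 1937, 1943, 1948, 1954, 1965, 1971, 1976, 1982, 1993, 1999, 2004, 2010, 2021 — 13 in total.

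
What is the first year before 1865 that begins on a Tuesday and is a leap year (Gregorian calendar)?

Jan 1 advances by 2 weekdays after a leap year and by 1 after a common year.
1865: Jan 1 is Sunday.
1864: Friday (leap)
1863: Thursday
1862: Wednesday
1861: Tuesday
1860: Sunday (leap)
1859: Saturday
1858: Friday
1857: Thursday
1856: Tuesday (leap)
1856 begins on a Tuesday and is a leap year.

1856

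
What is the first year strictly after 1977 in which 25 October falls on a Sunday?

From one year to the next, a fixed date's weekday advances by 1, or by 2 when a Feb 29 lies between the two dates.
1977: October 25 is Tuesday.
1978: Wednesday (+1)
1979: Thursday (+1)
1980: Saturday (+2)
1981: Sunday (+1)
25 October falls on a Sunday in 1981.

1981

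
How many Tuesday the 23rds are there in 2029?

Check the 23rd of each month of 2029: Jan 23: Tue, Feb 23: Fri, Mar 23: Fri, Apr 23: Mon, May 23: Wed, Jun 23: Sat, Jul 23: Mon, Aug 23: Thu, Sep 23: Sun, Oct 23: Tue, Nov 23: Fri, Dec 23: Sun.
Tuesday occurs in January, October — 2 months.

2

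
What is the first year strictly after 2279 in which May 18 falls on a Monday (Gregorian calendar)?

From one year to the next, a fixed date's weekday advances by 1, or by 2 when a Feb 29 lies between the two dates.
2279: May 18 is Sunday.
2280: Tuesday (+2)
2281: Wednesday (+1)
2282: Thursday (+1)
2283: Friday (+1)
2284: Sunday (+2)
2285: Monday (+1)
May 18 falls on a Monday in 2285.

2285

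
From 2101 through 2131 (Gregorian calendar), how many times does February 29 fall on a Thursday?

Leap years in 2101–2131: 7 of them.
Feb 29 weekday advances by 5 (mod 7) from one leap year to the next four years later (or differs when a century non-leap intervenes).
Leap-day weekdays: 2104:Fri 2108:Wed 2112:Mon 2116:Sat 2120:Thu✓ 2124:Tue 2128:Sun
Thursday: 2120 → 1.

1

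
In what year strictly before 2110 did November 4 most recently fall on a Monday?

2109

From one year to the next, a fixed date's weekday advances by 1, or by 2 when a Feb 29 lies between the two dates.
2110: November 4 is Tuesday.
2109: Monday (−1)
November 4 falls on a Monday in 2109.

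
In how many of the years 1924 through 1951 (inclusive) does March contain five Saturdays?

March has 31 days; it has five Saturdays when Saturday falls among the first (month-length − 28) days — i.e. when March 1 is one of Saturday/Friday/Thursday.
March 1 by year: 1924:Sat✓ 1925:Sun 1926:Mon 1927:Tue 1928:Thu✓ 1929:Fri✓ 1930:Sat✓ 1931:Sun 1932:Tue 1933:Wed 1934:Thu✓ 1935:Fri✓ 1936:Sun 1937:Mon 1938:Tue 1939:Wed 1940:Fri✓ 1941:Sat✓ 1942:Sun 1943:Mon 1944:Wed 1945:Thu✓ 1946:Fri✓ 1947:Sat✓ 1948:Mon 1949:Tue 1950:Wed 1951:Thu✓
Years with five Saturdays: 1924, 1928, 1929, 1930, 1934, 1935, 1940, 1941, 1945, 1946, 1947, 1951 → 12.

12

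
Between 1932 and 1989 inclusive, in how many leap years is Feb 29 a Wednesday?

2

Leap years in 1932–1989: 15 of them.
Feb 29 weekday advances by 5 (mod 7) from one leap year to the next four years later (or differs when a century non-leap intervenes).
Leap-day weekdays: 1932:Mon 1936:Sat 1940:Thu 1944:Tue 1948:Sun 1952:Fri 1956:Wed✓ 1960:Mon 1964:Sat 1968:Thu 1972:Tue 1976:Sun 1980:Fri 1984:Wed✓ 1988:Mon
Wednesday: 1956, 1984 → 2.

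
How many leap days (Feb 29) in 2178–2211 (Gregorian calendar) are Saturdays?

Leap years in 2178–2211: 7 of them.
Feb 29 weekday advances by 5 (mod 7) from one leap year to the next four years later (or differs when a century non-leap intervenes).
Leap-day weekdays: 2180:Tue 2184:Sun 2188:Fri 2192:Wed 2196:Mon 2204:Wed 2208:Mon
Saturday: none → 0.

0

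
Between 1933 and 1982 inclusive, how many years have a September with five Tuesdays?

September has 30 days; it has five Tuesdays when Tuesday falls among the first (month-length − 28) days — i.e. when September 1 is one of Tuesday/Monday.
September 1 by year: 1933:Fri 1934:Sat 1935:Sun 1936:Tue✓ 1937:Wed 1938:Thu 1939:Fri 1940:Sun 1941:Mon✓ 1942:Tue✓ 1943:Wed 1944:Fri 1945:Sat 1946:Sun 1947:Mon✓ …(20 more)… 1968:Sun 1969:Mon✓ 1970:Tue✓ 1971:Wed 1972:Fri 1973:Sat 1974:Sun 1975:Mon✓ 1976:Wed 1977:Thu 1978:Fri 1979:Sat 1980:Mon✓ 1981:Tue✓ 1982:Wed
Years with five Tuesdays: 1936, 1941, 1942, 1947, 1952, 1953, 1958, 1959, 1964, 1969, 1970, 1975, 1980, 1981 → 14.

14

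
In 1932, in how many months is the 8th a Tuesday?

2

Check the 8th of each month of 1932: Jan 8: Fri, Feb 8: Mon, Mar 8: Tue, Apr 8: Fri, May 8: Sun, Jun 8: Wed, Jul 8: Fri, Aug 8: Mon, Sep 8: Thu, Oct 8: Sat, Nov 8: Tue, Dec 8: Thu.
Tuesday occurs in March, November — 2 months.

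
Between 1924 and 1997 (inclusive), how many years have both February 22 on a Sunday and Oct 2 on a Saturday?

2

Check each year's weekday for February 22 and Oct 2:
  1924: Fri/Thu  1925: Sun/Fri  1926: Mon/Sat  1927: Tue/Sun  1928: Wed/Tue  1929: Fri/Wed  1930: Sat/Thu  1931: Sun/Fri  1932: Mon/Sun  1933: Wed/Mon  1934: Thu/Tue  1935: Fri/Wed  1936: Sat/Fri  1937: Mon/Sat  …(46 more)…  1984: Wed/Tue  1985: Fri/Wed  1986: Sat/Thu  1987: Sun/Fri  1988: Mon/Sun  1989: Wed/Mon  1990: Thu/Tue  1991: Fri/Wed  1992: Sat/Fri  1993: Mon/Sat  1994: Tue/Sun  1995: Wed/Mon  1996: Thu/Wed  1997: Sat/Thu
Both conditions hold in: 1948, 1976 — 2.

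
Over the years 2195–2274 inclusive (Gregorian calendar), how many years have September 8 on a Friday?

11

Track September 8's weekday year by year (advancing +1, or +2 across a Feb 29):
  2195: Tue  2196: Thu (+2)  2197: Fri (+1) ✓  2198: Sat (+1)  2199: Sun (+1)
  2200: Mon (+1)  2201: Tue (+1)  2202: Wed (+1)  2203: Thu (+1)  2204: Sat (+2)
  2205: Sun (+1)  2206: Mon (+1)  2207: Tue (+1)  2208: Thu (+2)  … (52 more years) …
  2261: Sun (+1)  2262: Mon (+1)  2263: Tue (+1)  2264: Thu (+2)  2265: Fri (+1) ✓
  2266: Sat (+1)  2267: Sun (+1)  2268: Tue (+2)  2269: Wed (+1)  2270: Thu (+1)
  2271: Fri (+1) ✓  2272: Sun (+2)  2273: Mon (+1)  2274: Tue (+1)
Friday years: 2197, 2209, 2215, 2220, 2226, 2237, 2243, 2248, 2254, 2265, 2271 — 11 in total.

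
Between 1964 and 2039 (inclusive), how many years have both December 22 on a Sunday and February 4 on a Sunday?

3

Check each year's weekday for December 22 and February 4:
  1964: Tue/Tue  1965: Wed/Thu  1966: Thu/Fri  1967: Fri/Sat  1968: Sun/Sun ✓  1969: Mon/Tue  1970: Tue/Wed  1971: Wed/Thu  1972: Fri/Fri  1973: Sat/Sun  1974: Sun/Mon  1975: Mon/Tue  1976: Wed/Wed  1977: Thu/Fri  …(48 more)…  2026: Tue/Wed  2027: Wed/Thu  2028: Fri/Fri  2029: Sat/Sun  2030: Sun/Mon  2031: Mon/Tue  2032: Wed/Wed  2033: Thu/Fri  2034: Fri/Sat  2035: Sat/Sun  2036: Mon/Mon  2037: Tue/Wed  2038: Wed/Thu  2039: Thu/Fri
Both conditions hold in: 1968, 1996, 2024 — 3.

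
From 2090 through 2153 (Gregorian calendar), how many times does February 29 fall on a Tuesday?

2

Leap years in 2090–2153: 15 of them.
Feb 29 weekday advances by 5 (mod 7) from one leap year to the next four years later (or differs when a century non-leap intervenes).
Leap-day weekdays: 2092:Fri 2096:Wed 2104:Fri 2108:Wed 2112:Mon 2116:Sat 2120:Thu 2124:Tue✓ 2128:Sun 2132:Fri 2136:Wed 2140:Mon 2144:Sat 2148:Thu 2152:Tue✓
Tuesday: 2124, 2152 → 2.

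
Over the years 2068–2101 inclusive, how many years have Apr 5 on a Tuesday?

Track Apr 5's weekday year by year (advancing +1, or +2 across a Feb 29):
  2068: Thu  2069: Fri (+1)  2070: Sat (+1)  2071: Sun (+1)  2072: Tue (+2) ✓
  2073: Wed (+1)  2074: Thu (+1)  2075: Fri (+1)  2076: Sun (+2)  2077: Mon (+1)
  2078: Tue (+1) ✓  2079: Wed (+1)  2080: Fri (+2)  2081: Sat (+1)  … (6 more years) …
  2088: Mon (+2)  2089: Tue (+1) ✓  2090: Wed (+1)  2091: Thu (+1)  2092: Sat (+2)
  2093: Sun (+1)  2094: Mon (+1)  2095: Tue (+1) ✓  2096: Thu (+2)  2097: Fri (+1)
  2098: Sat (+1)  2099: Sun (+1)  2100: Mon (+1)  2101: Tue (+1) ✓
Tuesday years: 2072, 2078, 2089, 2095, 2101 — 5 in total.

5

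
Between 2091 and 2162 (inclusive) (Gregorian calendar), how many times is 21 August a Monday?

9

Track 21 August's weekday year by year (advancing +1, or +2 across a Feb 29):
  2091: Tue  2092: Thu (+2)  2093: Fri (+1)  2094: Sat (+1)  2095: Sun (+1)
  2096: Tue (+2)  2097: Wed (+1)  2098: Thu (+1)  2099: Fri (+1)  2100: Sat (+1)
  2101: Sun (+1)  2102: Mon (+1) ✓  2103: Tue (+1)  2104: Thu (+2)  … (44 more years) …
  2149: Thu (+1)  2150: Fri (+1)  2151: Sat (+1)  2152: Mon (+2) ✓  2153: Tue (+1)
  2154: Wed (+1)  2155: Thu (+1)  2156: Sat (+2)  2157: Sun (+1)  2158: Mon (+1) ✓
  2159: Tue (+1)  2160: Thu (+2)  2161: Fri (+1)  2162: Sat (+1)
Monday years: 2102, 2113, 2119, 2124, 2130, 2141, 2147, 2152, 2158 — 9 in total.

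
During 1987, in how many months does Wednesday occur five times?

A month of length L has five Wednesdays iff its first Wednesday is on day ≤ L−28 (so day 1–3 in a 31-day month, 1–2 in a 30-day month, day 1 in a leap February).
Checking each month of 1987: Jan starts Thu (31d); Feb starts Sun (28d); Mar starts Sun (31d); Apr starts Wed (30d) ✓; May starts Fri (31d); Jun starts Mon (30d); Jul starts Wed (31d) ✓; Aug starts Sat (31d); Sep starts Tue (30d) ✓; Oct starts Thu (31d); Nov starts Sun (30d); Dec starts Tue (31d) ✓.
Five-Wednesday months: April, July, September, December → 4.

4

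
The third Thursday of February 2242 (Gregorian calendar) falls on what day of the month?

February 1, 2242 is a Tuesday, so the first Thursday is the 3rd.
The third Thursday is 3 + 14 = 17.

17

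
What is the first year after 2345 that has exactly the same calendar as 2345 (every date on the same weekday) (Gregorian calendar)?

Two years share a calendar iff Jan 1 falls on the same weekday and both are leap or both are common. 2345: Jan 1 is Monday, common year.
2346: Jan 1 Tuesday, common
2347: Jan 1 Wednesday, common
2348: Jan 1 Thursday, leap
2349: Jan 1 Saturday, common
2350: Jan 1 Sunday, common
2351: Jan 1 Monday, common
2351 matches on both conditions.

2351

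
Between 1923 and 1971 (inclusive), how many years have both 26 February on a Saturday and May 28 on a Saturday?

5

Check each year's weekday for 26 February and May 28:
  1923: Mon/Mon  1924: Tue/Wed  1925: Thu/Thu  1926: Fri/Fri  1927: Sat/Sat ✓  1928: Sun/Mon  1929: Tue/Tue  1930: Wed/Wed  1931: Thu/Thu  1932: Fri/Sat  1933: Sun/Sun  1934: Mon/Mon  1935: Tue/Tue  1936: Wed/Thu  …(21 more)…  1958: Wed/Wed  1959: Thu/Thu  1960: Fri/Sat  1961: Sun/Sun  1962: Mon/Mon  1963: Tue/Tue  1964: Wed/Thu  1965: Fri/Fri  1966: Sat/Sat ✓  1967: Sun/Sun  1968: Mon/Tue  1969: Wed/Wed  1970: Thu/Thu  1971: Fri/Fri
Both conditions hold in: 1927, 1938, 1949, 1955, 1966 — 5.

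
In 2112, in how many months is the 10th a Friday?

Check the 10th of each month of 2112: Jan 10: Sun, Feb 10: Wed, Mar 10: Thu, Apr 10: Sun, May 10: Tue, Jun 10: Fri, Jul 10: Sun, Aug 10: Wed, Sep 10: Sat, Oct 10: Mon, Nov 10: Thu, Dec 10: Sat.
Friday occurs in June — 1 month.

1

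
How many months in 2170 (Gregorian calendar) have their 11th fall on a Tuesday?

Check the 11th of each month of 2170: Jan 11: Thu, Feb 11: Sun, Mar 11: Sun, Apr 11: Wed, May 11: Fri, Jun 11: Mon, Jul 11: Wed, Aug 11: Sat, Sep 11: Tue, Oct 11: Thu, Nov 11: Sun, Dec 11: Tue.
Tuesday occurs in September, December — 2 months.

2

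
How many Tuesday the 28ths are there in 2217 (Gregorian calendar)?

Check the 28th of each month of 2217: Jan 28: Tue, Feb 28: Fri, Mar 28: Fri, Apr 28: Mon, May 28: Wed, Jun 28: Sat, Jul 28: Mon, Aug 28: Thu, Sep 28: Sun, Oct 28: Tue, Nov 28: Fri, Dec 28: Sun.
Tuesday occurs in January, October — 2 months.

2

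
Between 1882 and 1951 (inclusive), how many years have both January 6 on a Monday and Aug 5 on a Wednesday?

Check each year's weekday for January 6 and Aug 5:
  1882: Fri/Sat  1883: Sat/Sun  1884: Sun/Tue  1885: Tue/Wed  1886: Wed/Thu  1887: Thu/Fri  1888: Fri/Sun  1889: Sun/Mon  1890: Mon/Tue  1891: Tue/Wed  1892: Wed/Fri  1893: Fri/Sat  1894: Sat/Sun  1895: Sun/Mon  …(42 more)…  1938: Thu/Fri  1939: Fri/Sat  1940: Sat/Mon  1941: Mon/Tue  1942: Tue/Wed  1943: Wed/Thu  1944: Thu/Sat  1945: Sat/Sun  1946: Sun/Mon  1947: Mon/Tue  1948: Tue/Thu  1949: Thu/Fri  1950: Fri/Sat  1951: Sat/Sun
Both conditions hold in: 1896, 1908, 1936 — 3.

3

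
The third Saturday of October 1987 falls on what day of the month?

October 1, 1987 is a Thursday, so the first Saturday is the 3rd.
The third Saturday is 3 + 14 = 17.

17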